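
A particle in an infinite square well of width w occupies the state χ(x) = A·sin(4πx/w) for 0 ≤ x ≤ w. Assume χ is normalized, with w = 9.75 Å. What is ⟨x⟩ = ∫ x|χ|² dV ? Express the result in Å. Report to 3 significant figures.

⟨x⟩ = ∫ x |χ|² dx over the full domain.
Since the A² factors cancel between numerator and denominator, ⟨x⟩ = w/2.
Putting w = 9.75 gives 4.875.

⟨x⟩ ≈ 4.88 Å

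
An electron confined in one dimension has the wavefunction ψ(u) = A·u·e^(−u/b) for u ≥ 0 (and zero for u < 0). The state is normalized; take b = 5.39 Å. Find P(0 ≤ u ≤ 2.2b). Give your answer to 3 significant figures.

|ψ|² is the probability density, so P = ∫_{0}^{2.2b} |ψ|² du.
With A² fixed by ∫|ψ|² = 1, i.e. A² = (b^3/4)^(−1), substitute and integrate.
Let t = u/b; then A² and the length scale cancel, so P = ∫_{0}^{2.2} t^2·e^(-2·t) dt ÷ ∫_{0}^{∞} t^2·e^(-2·t) dt.
An antiderivative of t^2·e^(-2·t) is -(2·t^2 + 2·t + 1)·e^(-2·t)/4; evaluating from 0 to 2.2 gives 1/4 - 377·e^(-22/5)/100, while the full integral is 1/4.
Taking the ratio, P = 0.8149.

P ≈ 0.815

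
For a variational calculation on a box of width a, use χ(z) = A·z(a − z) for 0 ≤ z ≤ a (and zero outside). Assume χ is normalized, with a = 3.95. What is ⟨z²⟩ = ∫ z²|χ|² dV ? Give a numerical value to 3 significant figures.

⟨z^2⟩ ≈ 4.46

By definition ⟨z²⟩ = ∫ z^2 |χ(z)|² dz.
Since the A² factors cancel between numerator and denominator, ⟨z²⟩ = 2·a^2/7.
With a = 3.95, ⟨z^2⟩ = 4.458.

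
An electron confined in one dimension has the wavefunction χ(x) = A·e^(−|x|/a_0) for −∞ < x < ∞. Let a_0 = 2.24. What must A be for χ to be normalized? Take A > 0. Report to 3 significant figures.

A ≈ 0.668

Require ∫ |χ|² dx = 1 over the whole domain.
With χ = A·e^(−|x|/a_0), the integral evaluates to A²·[a_0].
Setting this equal to 1 gives A² = 1/(a_0).
Substituting a_0 = 2.24 gives A² = 0.4464, so A = 0.6682.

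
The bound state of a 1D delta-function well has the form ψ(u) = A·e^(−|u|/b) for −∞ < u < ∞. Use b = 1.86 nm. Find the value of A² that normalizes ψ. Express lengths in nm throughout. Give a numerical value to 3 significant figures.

The normalization condition is ∫|ψ|² du = 1 from −∞ to ∞.
∫|ψ|² du = A²·(b).
With b = 1.86: A² = 0.5376 and A = 0.7332.

A^2 ≈ 0.538 nm^(-1)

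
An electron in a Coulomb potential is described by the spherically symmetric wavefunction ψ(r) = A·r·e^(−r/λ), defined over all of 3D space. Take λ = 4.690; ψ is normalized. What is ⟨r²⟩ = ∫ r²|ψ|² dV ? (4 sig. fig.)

⟨r^2⟩ ≈ 165.0

⟨r²⟩ = ∫ r^2 |ψ|² 4πr² dr over the full domain.
Evaluating both integrals, ⟨r²⟩ = 15·λ^2/2.
With λ = 4.690, ⟨r^2⟩ = 164.97.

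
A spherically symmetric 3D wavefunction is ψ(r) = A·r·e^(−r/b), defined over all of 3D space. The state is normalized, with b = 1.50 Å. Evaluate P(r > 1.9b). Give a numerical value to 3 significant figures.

Integrate the radial probability density 4πr²|ψ|² over r > 1.9b.
A² is fixed by ∫₀^∞ 4πr²|ψ|² dr = 1, i.e. A² = (3·π·b^5)^(−1).
In terms of u = r/b (A², 4π and the length scale all cancel between numerator and denominator), P = [∫_{1.9}^{∞} u^4·e^(-2·u) du] / [∫_{0}^{∞} u^4·e^(-2·u) du].
With ∫ u^4·e^(-2·u) du = -(u^4/2 + u^3 + 3·u^2/2 + 3·u/2 + 3/4)·e^(-2·u) + C, the region integral is ≈ 0.50088 and the full one is 3/4.
The region integral divided by the full integral gives P = 0.6678.

P ≈ 0.668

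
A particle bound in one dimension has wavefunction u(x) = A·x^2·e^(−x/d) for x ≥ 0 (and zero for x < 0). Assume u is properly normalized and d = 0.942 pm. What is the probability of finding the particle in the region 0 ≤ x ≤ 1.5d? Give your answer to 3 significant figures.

The probability is P = ∫ |u|² dx over [0, 1.5d].
With A² fixed by ∫|u|² = 1, i.e. A² = (3·d^5/4)^(−1), substitute and integrate.
Substituting t = x/d, A² and the length scale cancel in the ratio: P = ∫_{0}^{1.5} t^4·e^(-2·t) dt / ∫_{0}^{∞} t^4·e^(-2·t) dt.
An antiderivative of t^4·e^(-2·t) is -(t^4/2 + t^3 + 3·t^2/2 + 3·t/2 + 3/4)·e^(-2·t); evaluating from 0 to 1.5 gives 3/4 - 393·e^(-3)/32, while the full integral is 3/4.
The result is P = 0.1847.

P ≈ 0.185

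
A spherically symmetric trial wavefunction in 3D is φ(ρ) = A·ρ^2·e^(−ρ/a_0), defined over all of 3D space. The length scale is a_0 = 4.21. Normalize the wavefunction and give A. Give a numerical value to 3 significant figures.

The normalization condition is ∫|φ|² 4πρ² dρ = 1 from 0 to ∞.
In 3D with spherical symmetry the volume element is 4πρ² dρ.
Using ∫₀^∞ ρⁿ e^(−αρ) dρ = n!/αⁿ⁺¹, the integral (without the A² prefactor) comes out to 45·π·a_0^7/2.
Setting this equal to 1 gives A² = 1/(45·π·a_0^7/2).
Plugging in a_0 = 4.21 yields A = 0.0007769.

A ≈ 0.000777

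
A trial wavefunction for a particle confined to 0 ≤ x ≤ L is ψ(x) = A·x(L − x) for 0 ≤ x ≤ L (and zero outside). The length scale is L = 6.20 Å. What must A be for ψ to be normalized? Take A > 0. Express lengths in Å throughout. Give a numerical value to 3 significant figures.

Normalization requires ∫|ψ|² dx = 1, integrated from 0 to L.
Carrying out the integral gives A² · L^5/30.
So A² = (L^5/30)^(−1).
Substituting L = 6.20 gives A² = 0.003275, so A = 0.05722.

A ≈ 0.0572 Å^(-5/2)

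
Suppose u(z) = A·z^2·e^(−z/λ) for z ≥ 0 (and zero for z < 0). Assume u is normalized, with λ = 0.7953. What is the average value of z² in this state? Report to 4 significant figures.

⟨z^2⟩ ≈ 4.744

⟨z²⟩ = ∫ z^2 |u|² dz over the full domain.
The ratio of the moment integral to the normalization integral gives ⟨z²⟩ = 15·λ^2/2.
With λ = 0.7953, ⟨z^2⟩ = 4.7438.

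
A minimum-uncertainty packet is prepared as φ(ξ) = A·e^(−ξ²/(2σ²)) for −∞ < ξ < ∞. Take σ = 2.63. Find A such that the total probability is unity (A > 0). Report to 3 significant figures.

A ≈ 0.463

We need A² ∫|f|² dξ = 1, taking the integral from −∞ to ∞.
With ∫_{−∞}^{∞} ξ^(2m) e^(−αξ²) dξ = (2m−1)!!·√π / (2^m α^(m+1/2)), ∫|φ|² dξ = A²·(√(π)·σ).
Hence A² = 1/[√(π)·σ].
Substituting σ = 2.63 gives A² = 0.2145, so A = 0.4632.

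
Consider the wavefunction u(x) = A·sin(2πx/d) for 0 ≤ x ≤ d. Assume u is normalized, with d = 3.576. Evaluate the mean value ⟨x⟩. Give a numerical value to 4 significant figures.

By definition ⟨x⟩ = ∫ x |u(x)|² dx.
With ∫₀^d sin²(nπx/d) dx = d/2, evaluating both integrals, ⟨x⟩ = d/2.
With d = 3.576, ⟨x⟩ = 1.7880.

⟨x⟩ ≈ 1.788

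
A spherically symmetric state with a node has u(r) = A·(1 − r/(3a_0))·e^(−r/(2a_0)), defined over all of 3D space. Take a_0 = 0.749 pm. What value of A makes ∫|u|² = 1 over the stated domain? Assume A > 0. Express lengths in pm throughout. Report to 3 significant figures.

Require ∫ |u|² 4πr² dr = 1 over the whole domain.
The angular integral contributes 4π, leaving ∫₀^∞ r²|u|² dr.
The integral (without the A² prefactor) comes out to 8·π·a_0^3/3.
Hence A² = 1/[8·π·a_0^3/3].
Substituting a_0 = 0.749 gives A² = 0.2841, so A = 0.5330.

A ≈ 0.533 pm^(-3/2)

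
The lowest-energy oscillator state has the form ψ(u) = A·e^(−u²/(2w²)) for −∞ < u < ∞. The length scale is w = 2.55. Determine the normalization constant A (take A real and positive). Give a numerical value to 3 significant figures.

We need A² ∫|f|² du = 1, taking the integral from −∞ to ∞.
Using the Gaussian integral ∫_{−∞}^{∞} e^(−αu²) du = √(π/α), with ψ = A·e^(−u²/(2w²)), the integral evaluates to A²·[√(π)·w].
Setting this equal to 1 gives A² = 1/(√(π)·w).
Substituting w = 2.55 gives A² = 0.2213, so A = 0.4704.

A ≈ 0.470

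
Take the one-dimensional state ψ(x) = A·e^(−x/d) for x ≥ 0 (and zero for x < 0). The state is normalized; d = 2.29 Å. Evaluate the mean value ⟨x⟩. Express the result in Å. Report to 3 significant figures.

⟨x⟩ ≈ 1.15 Å

The expectation value is the |ψ|²-weighted average of x: ∫ x|ψ|² dx.
Evaluating both integrals, ⟨x⟩ = d/2.
Putting d = 2.29 gives 1.145.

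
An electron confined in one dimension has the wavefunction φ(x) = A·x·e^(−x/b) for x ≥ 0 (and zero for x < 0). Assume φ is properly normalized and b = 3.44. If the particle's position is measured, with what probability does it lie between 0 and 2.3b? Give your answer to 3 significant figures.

|φ|² is the probability density, so P = ∫_{0}^{2.3b} |φ|² dx.
Since A² = 1/(b^3/4), this is the region integral divided by the full normalization integral.
Let u = x/b; then A² and the length scale cancel, so P = ∫_{0}^{2.3} u^2·e^(-2·u) du ÷ ∫_{0}^{∞} u^2·e^(-2·u) du.
Using ∫ u^2·e^(-2·u) du = -(2·u^2 + 2·u + 1)·e^(-2·u)/4, the numerator is 1/4 - 809·e^(-23/5)/200 and the denominator is 1/4.
Evaluating gives P = 0.8374.

P ≈ 0.837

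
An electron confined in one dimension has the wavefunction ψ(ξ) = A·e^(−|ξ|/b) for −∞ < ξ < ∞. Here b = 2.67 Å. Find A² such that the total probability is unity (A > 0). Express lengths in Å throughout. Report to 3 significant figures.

Require ∫ |ψ|² dξ = 1 over the whole domain.
Recall ∫₀^∞ ξ^m e^(−ξ/β) dξ = m!·β^(m+1), ∫|ψ|² dξ = A²·(b).
Setting this equal to 1 gives A² = 1/(b).
Plugging in b = 2.67 yields A = 0.6120.

A^2 ≈ 0.375 Å^(-1)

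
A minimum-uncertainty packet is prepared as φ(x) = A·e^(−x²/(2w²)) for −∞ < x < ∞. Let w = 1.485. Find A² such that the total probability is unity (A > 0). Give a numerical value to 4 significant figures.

The normalization condition is ∫|φ|² dx = 1 from −∞ to ∞.
Differentiating ∫e^(−αx²) dx = √(π/α) under α to get the higher moments, the integral (without the A² prefactor) comes out to √(π)·w.
Setting this equal to 1 gives A² = 1/(√(π)·w).
With w = 1.485: A² = 0.37993 and A = 0.61638.

A^2 ≈ 0.3799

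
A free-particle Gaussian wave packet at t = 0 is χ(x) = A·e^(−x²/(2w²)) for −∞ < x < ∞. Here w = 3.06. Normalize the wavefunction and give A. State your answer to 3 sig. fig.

Normalization requires ∫|χ|² dx = 1, integrated from −∞ to ∞.
With ∫_{−∞}^{∞} x^(2m) e^(−αx²) dx = (2m−1)!!·√π / (2^m α^(m+1/2)), ∫|χ|² dx = A²·(√(π)·w).
Setting this equal to 1 gives A² = 1/(√(π)·w).
With w = 3.06: A² = 0.1844 and A = 0.4294.

A ≈ 0.429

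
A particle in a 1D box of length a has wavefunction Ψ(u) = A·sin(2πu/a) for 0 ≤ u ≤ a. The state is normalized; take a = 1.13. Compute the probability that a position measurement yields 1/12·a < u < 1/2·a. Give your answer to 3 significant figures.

The probability is P = ∫ |Ψ|² du over [1/12·a, 1/2·a].
With A² fixed by ∫|Ψ|² = 1, i.e. A² = (a/2)^(−1), substitute and integrate.
In terms of t = u/a (A² and the length scale cancel between numerator and denominator), P = [∫_{1/12}^{1/2} sin(2·π·t)^2 dt] / [∫_{0}^{1} sin(2·π·t)^2 dt].
With ∫ sin(2·π·t)^2 dt = t/2 - sin(4·π·t)/(8·π) + C, the region integral is √(3)/(16·π) + 5/24 and the full one is 1/2.
The result is P = √(3)/(8·π) + 5/12.

P ≈ 0.486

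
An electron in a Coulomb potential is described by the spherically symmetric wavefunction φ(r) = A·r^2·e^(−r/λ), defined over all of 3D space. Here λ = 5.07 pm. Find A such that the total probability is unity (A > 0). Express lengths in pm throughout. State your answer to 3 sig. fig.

The normalization condition is ∫|φ|² 4πr² dr = 1 from 0 to ∞.
(Spherical symmetry: dV = 4πr² dr.)
Using ∫₀^∞ rⁿ e^(−αr) dr = n!/αⁿ⁺¹, carrying out the integral gives A² · 45·π·λ^7/2.
Hence A² = 1/[45·π·λ^7/2].
With λ = 5.07: A² = 1.643E-7 and A = 0.0004053.

A ≈ 0.000405 pm^(-7/2)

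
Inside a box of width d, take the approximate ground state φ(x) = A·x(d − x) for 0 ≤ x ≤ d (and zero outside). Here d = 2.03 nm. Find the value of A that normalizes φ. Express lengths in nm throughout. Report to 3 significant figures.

A ≈ 0.933 nm^(-5/2)

Require ∫ |φ|² dx = 1 over the whole domain.
Expanding the polynomial and integrating term by term, with φ = A·x(d − x), the integral evaluates to A²·[d^5/30].
Setting this equal to 1 gives A² = 1/(d^5/30).
Substituting d = 2.03 gives A² = 0.8702, so A = 0.9329.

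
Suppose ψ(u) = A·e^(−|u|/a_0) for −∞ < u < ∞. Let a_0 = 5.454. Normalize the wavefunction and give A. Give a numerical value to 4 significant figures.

A ≈ 0.4282

Require ∫ |ψ|² du = 1 over the whole domain.
Recall ∫₀^∞ u^m e^(−u/β) du = m!·β^(m+1), ∫|ψ|² du = A²·(a_0).
Setting this equal to 1 gives A² = 1/(a_0).
With a_0 = 5.454: A² = 0.18335 and A = 0.42820.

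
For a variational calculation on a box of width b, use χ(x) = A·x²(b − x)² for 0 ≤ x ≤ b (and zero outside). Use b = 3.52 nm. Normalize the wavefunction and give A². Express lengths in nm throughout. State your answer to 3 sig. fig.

Require ∫ |χ|² dx = 1 over the whole domain.
Expanding the polynomial and integrating term by term, carrying out the integral gives A² · b^9/630.
Setting this equal to 1 gives A² = 1/(b^9/630).
With b = 3.52: A² = 0.007594 and A = 0.08714.

A^2 ≈ 0.00759 nm^(-9)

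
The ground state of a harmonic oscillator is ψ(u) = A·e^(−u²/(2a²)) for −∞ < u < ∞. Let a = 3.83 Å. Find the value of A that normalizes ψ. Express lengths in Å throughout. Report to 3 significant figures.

The normalization condition is ∫|ψ|² du = 1 from −∞ to ∞.
With ψ = A·e^(−u²/(2a²)), the integral evaluates to A²·[√(π)·a].
Plugging in a = 3.83 yields A = 0.3838.

A ≈ 0.384 Å^(-1/2)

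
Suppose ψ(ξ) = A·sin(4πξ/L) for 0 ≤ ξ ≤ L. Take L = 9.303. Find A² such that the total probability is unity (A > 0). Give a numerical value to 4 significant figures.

A^2 ≈ 0.2150

We need A² ∫|f|² dξ = 1, taking the integral from 0 to L.
∫|ψ|² dξ = A²·(L/2).
Substituting L = 9.303 gives A² = 0.21498, so A = 0.46366.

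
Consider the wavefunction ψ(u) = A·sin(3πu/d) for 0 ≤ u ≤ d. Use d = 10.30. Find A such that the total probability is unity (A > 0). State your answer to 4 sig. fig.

A ≈ 0.4407

Require ∫ |ψ|² du = 1 over the whole domain.
Using sin²θ = (1 − cos 2θ)/2, ∫|ψ|² du = A²·(d/2).
Setting this equal to 1 gives A² = 1/(d/2).
With d = 10.30: A² = 0.19417 and A = 0.44065.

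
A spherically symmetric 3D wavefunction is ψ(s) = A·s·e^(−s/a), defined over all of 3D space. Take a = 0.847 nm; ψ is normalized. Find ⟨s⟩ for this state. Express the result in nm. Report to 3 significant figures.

⟨s⟩ ≈ 2.12 nm

By definition ⟨s⟩ = ∫ s |ψ(s)|² 4πs² ds.
The ratio of the moment integral to the normalization integral gives ⟨s⟩ = 5·a/2.
With a = 0.847, ⟨s⟩ = 2.118.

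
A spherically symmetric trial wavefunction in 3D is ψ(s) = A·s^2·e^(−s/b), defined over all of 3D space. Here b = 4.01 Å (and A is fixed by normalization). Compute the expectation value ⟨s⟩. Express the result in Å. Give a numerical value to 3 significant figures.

⟨s⟩ ≈ 14.0 Å

By definition ⟨s⟩ = ∫ s |ψ(s)|² 4πs² ds.
Recall ∫₀^∞ s^m e^(−s/β) ds = m!·β^(m+1), since the A² factors cancel between numerator and denominator, ⟨s⟩ = 7·b/2.
Putting b = 4.01 gives 14.04.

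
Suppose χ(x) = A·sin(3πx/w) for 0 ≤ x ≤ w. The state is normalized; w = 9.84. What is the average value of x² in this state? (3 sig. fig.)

⟨x^2⟩ ≈ 31.7

By definition ⟨x²⟩ = ∫ x^2 |χ(x)|² dx.
Since the A² factors cancel between numerator and denominator, ⟨x²⟩ = -w^2/(18·π^2) + w^2/3.
Putting w = 9.84 gives 31.73.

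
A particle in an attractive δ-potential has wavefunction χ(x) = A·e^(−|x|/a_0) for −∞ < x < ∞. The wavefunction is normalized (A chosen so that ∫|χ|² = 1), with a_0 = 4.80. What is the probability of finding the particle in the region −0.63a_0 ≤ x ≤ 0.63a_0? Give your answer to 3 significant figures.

P = ∫_{−0.63a_0}^{0.63a_0} |χ(x)|² dx.
With A² fixed by ∫|χ|² = 1, i.e. A² = (a_0)^(−1), substitute and integrate.
Both integrals are even about x = 0, so only the x ≥ 0 halves are needed (the factors of 2 cancel). Substituting u = x/a_0, A² and the length scale cancel in the ratio: P = ∫_{0}^{0.63} e^(-2·u) du / ∫_{0}^{∞} e^(-2·u) du.
An antiderivative of e^(-2·u) is -e^(-2·u)/2; evaluating from 0 to 0.63 gives 1/2 - e^(-63/50)/2, while the full integral is 1/2.
Taking the ratio, P = 0.7163.

P ≈ 0.716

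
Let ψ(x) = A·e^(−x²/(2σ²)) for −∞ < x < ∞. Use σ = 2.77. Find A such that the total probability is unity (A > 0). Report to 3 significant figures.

A ≈ 0.451

Normalization requires ∫|ψ|² dx = 1, integrated from −∞ to ∞.
Using the Gaussian integral ∫_{−∞}^{∞} e^(−αx²) dx = √(π/α), the integral (without the A² prefactor) comes out to √(π)·σ.
So A² = (√(π)·σ)^(−1).
Plugging in σ = 2.77 yields A = 0.4513.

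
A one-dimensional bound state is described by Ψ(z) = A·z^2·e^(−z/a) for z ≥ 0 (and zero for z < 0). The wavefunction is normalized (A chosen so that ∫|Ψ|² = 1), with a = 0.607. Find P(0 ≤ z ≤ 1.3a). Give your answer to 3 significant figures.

P ≈ 0.123

The probability is P = ∫ |Ψ|² dz over [0, 1.3a].
With A² fixed by ∫|Ψ|² = 1, i.e. A² = (3·a^5/4)^(−1), substitute and integrate.
Let u = z/a; then A² and the length scale cancel, so P = ∫_{0}^{1.3} u^4·e^(-2·u) du ÷ ∫_{0}^{∞} u^4·e^(-2·u) du.
An antiderivative of u^4·e^(-2·u) is -(u^4/2 + u^3 + 3·u^2/2 + 3·u/2 + 3/4)·e^(-2·u); evaluating from 0 to 1.3 gives ≈ 0.091932, while the full integral is 3/4.
The result is P = 0.1226.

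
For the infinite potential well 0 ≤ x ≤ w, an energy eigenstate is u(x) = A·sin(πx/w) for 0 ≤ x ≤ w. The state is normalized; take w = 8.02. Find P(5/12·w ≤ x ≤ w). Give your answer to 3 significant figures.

|u|² is the probability density, so P = ∫_{5/12·w}^{w} |u|² dx.
The normalization integral ∫|u|²dx over the whole domain equals w/2·A², and A² cancels in the ratio.
Substituting t = x/w, A² and the length scale cancel in the ratio: P = ∫_{5/12}^{1} sin(π·t)^2 dt / ∫_{0}^{1} sin(π·t)^2 dt.
Using ∫ sin(π·t)^2 dt = t/2 - sin(2·π·t)/(4·π), the numerator is 1/(8·π) + 7/24 and the denominator is 1/2.
Evaluating gives P = (3 + 7·π)/(12·π).

P ≈ 0.663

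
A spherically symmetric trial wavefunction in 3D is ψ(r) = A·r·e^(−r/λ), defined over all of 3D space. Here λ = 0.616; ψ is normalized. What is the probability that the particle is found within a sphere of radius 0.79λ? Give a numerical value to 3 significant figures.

P ≈ 0.0226

Integrate the radial probability density 4πr²|ψ|² over r ≤ 0.79λ.
A² is fixed by ∫₀^∞ 4πr²|ψ|² dr = 1, i.e. A² = (3·π·λ^5)^(−1).
Let u = r/λ; then A², 4π and the length scale all cancel, so P = ∫_{0}^{0.79} u^4·e^(-2·u) du ÷ ∫_{0}^{∞} u^4·e^(-2·u) du.
With ∫ u^4·e^(-2·u) du = -(u^4/2 + u^3 + 3·u^2/2 + 3·u/2 + 3/4)·e^(-2·u) + C, the region integral is ≈ 0.016947 and the full one is 3/4.
This evaluates to P = 0.02260.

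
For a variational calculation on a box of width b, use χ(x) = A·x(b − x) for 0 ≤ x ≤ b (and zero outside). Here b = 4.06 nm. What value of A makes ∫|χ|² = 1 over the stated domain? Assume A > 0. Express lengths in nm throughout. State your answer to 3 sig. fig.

A ≈ 0.165 nm^(-5/2)

Require ∫ |χ|² dx = 1 over the whole domain.
With χ = A·x(b − x), the integral evaluates to A²·[b^5/30].
Setting this equal to 1 gives A² = 1/(b^5/30).
With b = 4.06: A² = 0.02720 and A = 0.1649.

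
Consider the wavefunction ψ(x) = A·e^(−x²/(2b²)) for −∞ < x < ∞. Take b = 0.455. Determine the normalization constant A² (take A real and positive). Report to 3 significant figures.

A^2 ≈ 1.24

The normalization condition is ∫|ψ|² dx = 1 from −∞ to ∞.
Using the Gaussian integral ∫_{−∞}^{∞} e^(−αx²) dx = √(π/α), with ψ = A·e^(−x²/(2b²)), the integral evaluates to A²·[√(π)·b].
So A² = (√(π)·b)^(−1).
Substituting b = 0.455 gives A² = 1.240, so A = 1.114.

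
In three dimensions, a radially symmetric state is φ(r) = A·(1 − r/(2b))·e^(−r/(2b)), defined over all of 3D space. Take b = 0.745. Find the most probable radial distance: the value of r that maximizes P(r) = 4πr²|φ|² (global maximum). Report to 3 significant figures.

The maximum of P(r) = 4πr²|φ|² occurs where its derivative vanishes.
Solving yields r = b·(√(5) + 3).
With b = 0.745, the most probable radial distance is 3.901.

r ≈ 3.90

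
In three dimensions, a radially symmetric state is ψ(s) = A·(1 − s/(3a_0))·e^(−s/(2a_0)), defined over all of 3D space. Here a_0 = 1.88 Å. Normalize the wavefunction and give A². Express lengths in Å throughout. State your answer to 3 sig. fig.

We need A² ∫|f|² 4πs² ds = 1, taking the integral from 0 to ∞.
(Spherical symmetry: dV = 4πs² ds.)
Using ∫₀^∞ sⁿ e^(−αs) ds = n!/αⁿ⁺¹, with ψ = A·(1 − s/(3a_0))·e^(−s/(2a_0)), the integral evaluates to A²·[8·π·a_0^3/3].
Substituting a_0 = 1.88 gives A² = 0.01796, so A = 0.1340.

A^2 ≈ 0.0180 Å^(-3)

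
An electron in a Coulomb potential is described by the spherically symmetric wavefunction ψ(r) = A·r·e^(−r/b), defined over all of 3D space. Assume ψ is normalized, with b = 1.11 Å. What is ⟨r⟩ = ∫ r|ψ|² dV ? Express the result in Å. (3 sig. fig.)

⟨r⟩ ≈ 2.78 Å

By definition ⟨r⟩ = ∫ r |ψ(r)|² 4πr² dr.
The ratio of the moment integral to the normalization integral gives ⟨r⟩ = 5·b/2.
With b = 1.11, ⟨r⟩ = 2.775.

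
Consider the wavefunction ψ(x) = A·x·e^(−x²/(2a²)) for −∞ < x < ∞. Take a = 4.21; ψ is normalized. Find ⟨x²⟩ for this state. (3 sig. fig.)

The expectation value is the |ψ|²-weighted average of x^2: ∫ x^2|ψ|² dx.
Using the Gaussian integral ∫_{−∞}^{∞} e^(−αx²) dx = √(π/α), the ratio of the moment integral to the normalization integral gives ⟨x²⟩ = 3·a^2/2.
Putting a = 4.21 gives 26.59.

⟨x^2⟩ ≈ 26.6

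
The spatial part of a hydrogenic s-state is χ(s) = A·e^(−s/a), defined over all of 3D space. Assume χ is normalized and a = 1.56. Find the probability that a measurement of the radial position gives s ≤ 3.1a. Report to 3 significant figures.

P ≈ 0.946

P = ∫ |χ|² 4πs² ds over s ≤ 3.1a.
Normalization gives A² = 1/(π·a^3).
In terms of u = s/a (A², 4π and the length scale all cancel between numerator and denominator), P = [∫_{0}^{3.1} u^2·e^(-2·u) du] / [∫_{0}^{∞} u^2·e^(-2·u) du].
Using ∫ u^2·e^(-2·u) du = -(2·u^2 + 2·u + 1)·e^(-2·u)/4, the numerator is 1/4 - 1321·e^(-31/5)/200 and the denominator is 1/4.
The region integral divided by the full integral gives P = 0.9464.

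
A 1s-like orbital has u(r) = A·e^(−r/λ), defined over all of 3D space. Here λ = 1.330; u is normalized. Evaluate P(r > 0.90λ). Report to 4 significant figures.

P ≈ 0.7306

Integrate the radial probability density 4πr²|u|² over r > 0.90λ.
Normalization gives A² = 1/(π·λ^3).
Let t = r/λ; then A², 4π and the length scale all cancel, so P = ∫_{0.90}^{∞} t^2·e^(-2·t) dt ÷ ∫_{0}^{∞} t^2·e^(-2·t) dt.
With ∫ t^2·e^(-2·t) dt = -(2·t^2 + 2·t + 1)·e^(-2·t)/4 + C, the region integral is 221·e^(-9/5)/200 and the full one is 1/4.
The region integral divided by the full integral gives P = 0.73062.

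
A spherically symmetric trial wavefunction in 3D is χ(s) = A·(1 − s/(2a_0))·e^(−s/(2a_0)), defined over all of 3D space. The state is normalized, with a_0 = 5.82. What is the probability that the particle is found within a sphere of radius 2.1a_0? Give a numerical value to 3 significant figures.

P ≈ 0.0527

With dV = 4πs²ds, the probability is ∫|χ|² dV over s ≤ 2.1a_0.
Normalization gives A² = 1/(8·π·a_0^3).
In terms of u = s/a_0 (A², 4π and the length scale all cancel between numerator and denominator), P = [∫_{0}^{2.1} u^2·(1 - u/2)^2·e^(-u) du] / [∫_{0}^{∞} u^2·(1 - u/2)^2·e^(-u) du].
An antiderivative of u^2·(1 - u/2)^2·e^(-u) is -(u^4/4 + u^2 + 2·u + 2)·e^(-u); evaluating from 0 to 2.1 gives ≈ 0.10535, while the full integral is 2.
This evaluates to P = 0.05268.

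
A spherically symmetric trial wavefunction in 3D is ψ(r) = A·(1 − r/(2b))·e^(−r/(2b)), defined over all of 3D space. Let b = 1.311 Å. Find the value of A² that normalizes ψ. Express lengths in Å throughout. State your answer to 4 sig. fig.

A^2 ≈ 0.01766 Å^(-3)

Normalization requires ∫|ψ|² 4πr² dr = 1, integrated from 0 to ∞.
In 3D with spherical symmetry the volume element is 4πr² dr.
Using ∫₀^∞ rⁿ e^(−αr) dr = n!/αⁿ⁺¹, ∫|ψ|² 4πr² dr = A²·(8·π·b^3).
Setting this equal to 1 gives A² = 1/(8·π·b^3).
With b = 1.311: A² = 0.017658 and A = 0.13289.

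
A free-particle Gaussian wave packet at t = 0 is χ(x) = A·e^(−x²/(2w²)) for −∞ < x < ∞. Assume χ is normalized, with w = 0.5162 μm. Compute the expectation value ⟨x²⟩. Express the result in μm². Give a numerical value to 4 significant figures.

By definition ⟨x²⟩ = ∫ x^2 |χ(x)|² dx.
The ratio of the moment integral to the normalization integral gives ⟨x²⟩ = w^2/2.
With w = 0.5162, ⟨x^2⟩ = 0.13323.

⟨x^2⟩ ≈ 0.1332 μm^2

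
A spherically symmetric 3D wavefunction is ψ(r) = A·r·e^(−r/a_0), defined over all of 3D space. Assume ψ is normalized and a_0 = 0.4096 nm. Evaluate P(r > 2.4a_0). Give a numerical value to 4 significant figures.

P = ∫ |ψ|² 4πr² dr over r > 2.4a_0.
Normalization gives A² = 1/(3·π·a_0^5).
Let u = r/a_0; then A², 4π and the length scale all cancel, so P = ∫_{2.4}^{∞} u^4·e^(-2·u) du ÷ ∫_{0}^{∞} u^4·e^(-2·u) du.
Using ∫ u^4·e^(-2·u) du = -(u^4/2 + u^3 + 3·u^2/2 + 3·u/2 + 3/4)·e^(-2·u), the numerator is ≈ 0.357194 and the denominator is 3/4.
This evaluates to P = 0.47626.

P ≈ 0.4763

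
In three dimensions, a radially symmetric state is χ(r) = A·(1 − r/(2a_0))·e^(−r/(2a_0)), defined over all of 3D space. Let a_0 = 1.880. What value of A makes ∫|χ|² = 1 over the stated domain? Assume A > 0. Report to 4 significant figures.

A ≈ 0.07738

Require ∫ |χ|² 4πr² dr = 1 over the whole domain.
(Spherical symmetry: dV = 4πr² dr.)
∫|χ|² 4πr² dr = A²·(8·π·a_0^3).
Setting this equal to 1 gives A² = 1/(8·π·a_0^3).
Substituting a_0 = 1.880 gives A² = 0.0059881, so A = 0.077383.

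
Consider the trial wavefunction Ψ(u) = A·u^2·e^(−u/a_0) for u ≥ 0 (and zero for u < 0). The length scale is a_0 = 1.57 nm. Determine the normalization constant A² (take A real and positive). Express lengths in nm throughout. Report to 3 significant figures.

Require ∫ |Ψ|² du = 1 over the whole domain.
∫|Ψ|² du = A²·(3·a_0^5/4).
Setting this equal to 1 gives A² = 1/(3·a_0^5/4).
With a_0 = 1.57: A² = 0.1398 and A = 0.3739.

A^2 ≈ 0.140 nm^(-5)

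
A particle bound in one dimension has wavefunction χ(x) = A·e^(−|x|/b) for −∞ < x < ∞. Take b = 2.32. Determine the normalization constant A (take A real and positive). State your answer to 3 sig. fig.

A ≈ 0.657

Require ∫ |χ|² dx = 1 over the whole domain.
Carrying out the integral gives A² · b.
With b = 2.32: A² = 0.4310 and A = 0.6565.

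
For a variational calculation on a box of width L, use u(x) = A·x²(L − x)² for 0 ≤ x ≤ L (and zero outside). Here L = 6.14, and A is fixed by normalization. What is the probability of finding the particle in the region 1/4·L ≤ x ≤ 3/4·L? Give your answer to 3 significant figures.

The probability is P = ∫ |u|² dx over [1/4·L, 3/4·L].
With A² fixed by ∫|u|² = 1, i.e. A² = (L^9/630)^(−1), substitute and integrate.
In terms of t = x/L (A² and the length scale cancel between numerator and denominator), P = [∫_{1/4}^{3/4} t^4·(1 - t)^4 dt] / [∫_{0}^{1} t^4·(1 - t)^4 dt].
With ∫ t^4·(1 - t)^4 dt = t^5·(70·t^4 - 315·t^3 + 540·t^2 - 420·t + 126)/630 + C, the region integral is ≈ 0.0014320 and the full one is 1/630.
The result is P = 0.9021.

P ≈ 0.902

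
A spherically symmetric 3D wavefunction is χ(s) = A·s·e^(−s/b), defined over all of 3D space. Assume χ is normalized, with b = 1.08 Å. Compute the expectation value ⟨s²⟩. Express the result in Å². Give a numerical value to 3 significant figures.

⟨s^2⟩ ≈ 8.75 Å^2

The expectation value is the |χ|²-weighted average of s^2: ∫ s^2|χ|² 4πs² ds.
With ∫₀^∞ s^6 e^(−αs) ds = 6!/α^7, since the A² factors cancel between numerator and denominator, ⟨s²⟩ = 15·b^2/2.
Putting b = 1.08 gives 8.748.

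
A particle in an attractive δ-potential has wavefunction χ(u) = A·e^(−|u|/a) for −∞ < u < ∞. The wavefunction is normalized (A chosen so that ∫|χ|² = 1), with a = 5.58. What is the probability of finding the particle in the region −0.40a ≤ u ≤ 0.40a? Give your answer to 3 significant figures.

The probability is P = ∫ |χ|² du over [−0.40a, 0.40a].
With A² fixed by ∫|χ|² = 1, i.e. A² = (a)^(−1), substitute and integrate.
By symmetry take twice the u ≥ 0 contribution in numerator and denominator; the 2's cancel. Substituting t = u/a, A² and the length scale cancel in the ratio: P = ∫_{0}^{0.40} e^(-2·t) dt / ∫_{0}^{∞} e^(-2·t) dt.
Using ∫ e^(-2·t) dt = -e^(-2·t)/2, the numerator is 1/2 - e^(-4/5)/2 and the denominator is 1/2.
Evaluating gives P = 0.5507.

P ≈ 0.551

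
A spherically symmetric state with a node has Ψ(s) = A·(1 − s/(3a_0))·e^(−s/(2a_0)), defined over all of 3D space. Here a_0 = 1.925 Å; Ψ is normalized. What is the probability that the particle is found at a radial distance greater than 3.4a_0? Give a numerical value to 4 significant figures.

Integrate the radial probability density 4πs²|Ψ|² over s > 3.4a_0.
The full normalization integral is A²·[8·π·a_0^3/3] = 1, fixing A².
Let u = s/a_0; then A², 4π and the length scale all cancel, so P = ∫_{3.4}^{∞} u^2·(1 - u/3)^2·e^(-u) du ÷ ∫_{0}^{∞} u^2·(1 - u/3)^2·e^(-u) du.
With ∫ u^2·(1 - u/3)^2·e^(-u) du = (-u^4 + 2·u^3 - 3·u^2 - 6·u - 6)·e^(-u)/9 + C, the region integral is ≈ 0.430536 and the full one is 2/3.
The region integral divided by the full integral gives P = 0.64580.

P ≈ 0.6458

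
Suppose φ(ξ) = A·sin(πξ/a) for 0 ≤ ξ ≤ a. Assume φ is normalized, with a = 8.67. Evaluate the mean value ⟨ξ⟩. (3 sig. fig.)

⟨ξ⟩ ≈ 4.34

By definition ⟨ξ⟩ = ∫ ξ |φ(ξ)|² dξ.
Evaluating both integrals, ⟨ξ⟩ = a/2.
With a = 8.67, ⟨ξ⟩ = 4.335.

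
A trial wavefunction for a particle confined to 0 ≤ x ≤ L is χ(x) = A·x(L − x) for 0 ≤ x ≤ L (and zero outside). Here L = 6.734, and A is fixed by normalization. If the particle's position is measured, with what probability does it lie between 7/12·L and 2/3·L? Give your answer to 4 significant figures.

P ≈ 0.1367

|χ|² is the probability density, so P = ∫_{7/12·L}^{2/3·L} |χ|² dx.
The normalization integral ∫|χ|²dx over the whole domain equals L^5/30·A², and A² cancels in the ratio.
Substituting u = x/L, A² and the length scale cancel in the ratio: P = ∫_{7/12}^{2/3} u^2·(1 - u)^2 du / ∫_{0}^{1} u^2·(1 - u)^2 du.
Using ∫ u^2·(1 - u)^2 du = u^3·(6·u^2 - 15·u + 10)/30, the numerator is ≈ 0.00455810 and the denominator is 1/30.
This works out to P = 0.13674.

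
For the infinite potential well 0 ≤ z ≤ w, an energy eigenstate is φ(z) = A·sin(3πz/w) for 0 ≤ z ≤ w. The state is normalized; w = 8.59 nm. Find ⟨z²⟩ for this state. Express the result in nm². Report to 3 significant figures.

⟨z^2⟩ ≈ 24.2 nm^2

The expectation value is the |φ|²-weighted average of z^2: ∫ z^2|φ|² dz.
Since the A² factors cancel between numerator and denominator, ⟨z²⟩ = -w^2/(18·π^2) + w^2/3.
With w = 8.59, ⟨z^2⟩ = 24.18.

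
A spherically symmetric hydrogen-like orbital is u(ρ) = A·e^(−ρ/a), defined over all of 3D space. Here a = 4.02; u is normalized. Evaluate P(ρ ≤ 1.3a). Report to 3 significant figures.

With dV = 4πρ²dρ, the probability is ∫|u|² dV over ρ ≤ 1.3a.
The full normalization integral is A²·[π·a^3] = 1, fixing A².
Let t = ρ/a; then A², 4π and the length scale all cancel, so P = ∫_{0}^{1.3} t^2·e^(-2·t) dt ÷ ∫_{0}^{∞} t^2·e^(-2·t) dt.
An antiderivative of t^2·e^(-2·t) is -(2·t^2 + 2·t + 1)·e^(-2·t)/4; evaluating from 0 to 1.3 gives 1/4 - 349·e^(-13/5)/200, while the full integral is 1/4.
This evaluates to P = 0.4816.

P ≈ 0.482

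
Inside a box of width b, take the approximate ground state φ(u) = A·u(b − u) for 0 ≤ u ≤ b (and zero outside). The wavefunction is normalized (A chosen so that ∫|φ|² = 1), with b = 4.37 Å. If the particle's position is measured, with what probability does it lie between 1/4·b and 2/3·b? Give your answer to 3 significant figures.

P ≈ 0.687

The probability is P = ∫ |φ|² du over [1/4·b, 2/3·b].
With A² fixed by ∫|φ|² = 1, i.e. A² = (b^5/30)^(−1), substitute and integrate.
In terms of t = u/b (A² and the length scale cancel between numerator and denominator), P = [∫_{1/4}^{2/3} t^2·(1 - t)^2 dt] / [∫_{0}^{1} t^2·(1 - t)^2 dt].
An antiderivative of t^2·(1 - t)^2 is t^3·(6·t^2 - 15·t + 10)/30; evaluating from 1/4 to 2/3 gives ≈ 0.022887, while the full integral is 1/30.
The result is P = 0.6866.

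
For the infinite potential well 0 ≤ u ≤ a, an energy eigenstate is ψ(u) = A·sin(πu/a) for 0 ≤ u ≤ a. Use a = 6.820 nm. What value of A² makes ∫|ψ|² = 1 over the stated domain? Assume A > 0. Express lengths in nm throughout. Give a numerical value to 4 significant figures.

A^2 ≈ 0.2933 nm^(-1)

We need A² ∫|f|² du = 1, taking the integral from 0 to a.
∫|ψ|² du = A²·(a/2).
Plugging in a = 6.820 yields A = 0.54153.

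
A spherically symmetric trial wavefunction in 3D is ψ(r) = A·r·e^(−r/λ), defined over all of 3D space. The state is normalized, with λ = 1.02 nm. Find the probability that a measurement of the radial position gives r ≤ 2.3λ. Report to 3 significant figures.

P ≈ 0.487

Integrate the radial probability density 4πr²|ψ|² over r ≤ 2.3λ.
Normalization gives A² = 1/(3·π·λ^5).
In terms of u = r/λ (A², 4π and the length scale all cancel between numerator and denominator), P = [∫_{0}^{2.3} u^4·e^(-2·u) du] / [∫_{0}^{∞} u^4·e^(-2·u) du].
With ∫ u^4·e^(-2·u) du = -(u^4/2 + u^3 + 3·u^2/2 + 3·u/2 + 3/4)·e^(-2·u) + C, the region integral is ≈ 0.36507 and the full one is 3/4.
The region integral divided by the full integral gives P = 0.4868.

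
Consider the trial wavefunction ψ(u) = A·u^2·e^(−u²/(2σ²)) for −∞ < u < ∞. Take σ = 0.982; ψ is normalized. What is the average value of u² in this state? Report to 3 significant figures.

⟨u^2⟩ ≈ 2.41

By definition ⟨u²⟩ = ∫ u^2 |ψ(u)|² du.
With ∫_{−∞}^{∞} u^(2m) e^(−αu²) du = (2m−1)!!·√π / (2^m α^(m+1/2)), since the A² factors cancel between numerator and denominator, ⟨u²⟩ = 5·σ^2/2.
Putting σ = 0.982 gives 2.411.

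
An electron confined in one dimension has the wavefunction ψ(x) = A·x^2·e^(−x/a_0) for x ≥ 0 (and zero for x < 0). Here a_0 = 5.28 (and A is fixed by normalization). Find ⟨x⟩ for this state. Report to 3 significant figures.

⟨x⟩ = ∫ x |ψ|² dx over the full domain.
Recall ∫₀^∞ x^m e^(−x/β) dx = m!·β^(m+1), the ratio of the moment integral to the normalization integral gives ⟨x⟩ = 5·a_0/2.
Putting a_0 = 5.28 gives 13.20.

⟨x⟩ ≈ 13.2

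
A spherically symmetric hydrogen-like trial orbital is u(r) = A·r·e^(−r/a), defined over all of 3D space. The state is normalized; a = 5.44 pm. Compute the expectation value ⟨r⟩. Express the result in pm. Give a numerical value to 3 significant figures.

The expectation value is the |u|²-weighted average of r: ∫ r|u|² 4πr² dr.
Evaluating both integrals, ⟨r⟩ = 5·a/2.
Putting a = 5.44 gives 13.60.

⟨r⟩ ≈ 13.6 pm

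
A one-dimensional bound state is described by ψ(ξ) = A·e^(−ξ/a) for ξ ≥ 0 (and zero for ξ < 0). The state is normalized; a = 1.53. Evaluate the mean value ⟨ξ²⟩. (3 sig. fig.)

⟨ξ^2⟩ ≈ 1.17

⟨ξ²⟩ = ∫ ξ^2 |ψ|² dξ over the full domain.
The ratio of the moment integral to the normalization integral gives ⟨ξ²⟩ = a^2/2.
Putting a = 1.53 gives 1.170.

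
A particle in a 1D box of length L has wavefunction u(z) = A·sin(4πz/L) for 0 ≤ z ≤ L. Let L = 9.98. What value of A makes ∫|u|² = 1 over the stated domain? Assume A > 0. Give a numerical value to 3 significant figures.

A ≈ 0.448

We need A² ∫|f|² dz = 1, taking the integral from 0 to L.
With u = A·sin(4πz/L), the integral evaluates to A²·[L/2].
With L = 9.98: A² = 0.2004 and A = 0.4477.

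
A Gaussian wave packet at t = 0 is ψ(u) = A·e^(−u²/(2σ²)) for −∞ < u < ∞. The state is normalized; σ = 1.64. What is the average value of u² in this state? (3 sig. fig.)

⟨u^2⟩ ≈ 1.34

⟨u²⟩ = ∫ u^2 |ψ|² du over the full domain.
With ∫_{−∞}^{∞} u^(2m) e^(−αu²) du = (2m−1)!!·√π / (2^m α^(m+1/2)), since the A² factors cancel between numerator and denominator, ⟨u²⟩ = σ^2/2.
Putting σ = 1.64 gives 1.345.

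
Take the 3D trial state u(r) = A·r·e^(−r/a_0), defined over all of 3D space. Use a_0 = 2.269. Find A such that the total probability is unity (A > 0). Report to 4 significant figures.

A ≈ 0.04200

Require ∫ |u|² 4πr² dr = 1 over the whole domain.
The angular integral contributes 4π, leaving ∫₀^∞ r²|u|² dr.
Using ∫₀^∞ rⁿ e^(−αr) dr = n!/αⁿ⁺¹, the integral (without the A² prefactor) comes out to 3·π·a_0^5.
Setting this equal to 1 gives A² = 1/(3·π·a_0^5).
Plugging in a_0 = 2.269 yields A = 0.042003.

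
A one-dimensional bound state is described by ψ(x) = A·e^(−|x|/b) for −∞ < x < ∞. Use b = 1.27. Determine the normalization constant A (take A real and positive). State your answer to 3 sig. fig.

Require ∫ |ψ|² dx = 1 over the whole domain.
∫|ψ|² dx = A²·(b).
Hence A² = 1/[b].
Substituting b = 1.27 gives A² = 0.7874, so A = 0.8874.

A ≈ 0.887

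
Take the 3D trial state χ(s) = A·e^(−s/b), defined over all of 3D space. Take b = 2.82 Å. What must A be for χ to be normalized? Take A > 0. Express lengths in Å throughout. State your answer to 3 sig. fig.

Normalization requires ∫|χ|² 4πs² ds = 1, integrated from 0 to ∞.
In 3D with spherical symmetry the volume element is 4πs² ds.
Recall ∫₀^∞ s^m e^(−s/β) ds = m!·β^(m+1), the integral (without the A² prefactor) comes out to π·b^3.
Setting this equal to 1 gives A² = 1/(π·b^3).
Substituting b = 2.82 gives A² = 0.01419, so A = 0.1191.

A ≈ 0.119 Å^(-3/2)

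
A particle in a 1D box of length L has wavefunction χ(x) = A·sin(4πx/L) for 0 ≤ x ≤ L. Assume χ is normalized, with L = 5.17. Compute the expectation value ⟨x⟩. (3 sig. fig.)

⟨x⟩ ≈ 2.59

The expectation value is the |χ|²-weighted average of x: ∫ x|χ|² dx.
The ratio of the moment integral to the normalization integral gives ⟨x⟩ = L/2.
With L = 5.17, ⟨x⟩ = 2.585.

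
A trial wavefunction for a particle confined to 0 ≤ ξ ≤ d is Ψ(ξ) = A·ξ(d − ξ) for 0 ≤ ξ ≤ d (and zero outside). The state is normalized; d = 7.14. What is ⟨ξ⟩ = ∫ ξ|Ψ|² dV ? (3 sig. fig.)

⟨ξ⟩ ≈ 3.57

By definition ⟨ξ⟩ = ∫ ξ |Ψ(ξ)|² dξ.
Evaluating both integrals, ⟨ξ⟩ = d/2.
Putting d = 7.14 gives 3.570.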